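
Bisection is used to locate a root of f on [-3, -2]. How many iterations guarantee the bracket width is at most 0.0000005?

21

Width after n steps is 1/2^n. Need 2^n ≥ 1/0.0000005 = 2000000.
2^20 = 1048576 < 2000000 ≤ 2^21 = 2097152, so n = 21.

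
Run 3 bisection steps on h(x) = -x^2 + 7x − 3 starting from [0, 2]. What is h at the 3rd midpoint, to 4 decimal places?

-1.3125

x = 1 gives h = 3, positive; keep [0, 1]
x = 0.5 gives h = 0.25, positive; keep [0, 0.5]
x = 0.25 gives h = -1.3125, negative; keep [0.25, 0.5]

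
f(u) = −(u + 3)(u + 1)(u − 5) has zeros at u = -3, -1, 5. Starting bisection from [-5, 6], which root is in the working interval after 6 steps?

5

f(0.5) = 23.625 > 0, so the root lies in [0.5, 6]
f(3.25) = 46.484375 > 0, so the root lies in [3.25, 6]
f(4.625) = 16.083984 > 0, so the root lies in [4.625, 6]
f(5.3125) = -16.3977 < 0, so the root lies in [4.625, 5.3125]
f(4.96875) = 1.4864 > 0, so the root lies in [4.96875, 5.3125]
f(5.140625) = -7.0296 < 0, so the root lies in [4.96875, 5.140625]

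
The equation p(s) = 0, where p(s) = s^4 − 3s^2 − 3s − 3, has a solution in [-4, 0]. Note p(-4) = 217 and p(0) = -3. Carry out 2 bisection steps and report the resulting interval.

m = -2, p(m) = 7 (+); new bracket [-2, 0]
m = -1, p(m) = -2 (−); new bracket [-2, -1]

[-2, -1]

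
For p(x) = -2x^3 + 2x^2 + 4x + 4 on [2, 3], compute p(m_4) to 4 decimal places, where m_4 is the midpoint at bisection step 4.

-0.7876

m = 2.5, p(m) = -4.75 (−); new bracket [2, 2.5]
m = 2.25, p(m) = 0.34375 (+); new bracket [2.25, 2.5]
m = 2.375, p(m) = -2.011719 (−); new bracket [2.25, 2.375]
m = 2.3125, p(m) = -0.7876 (−); new bracket [2.25, 2.3125]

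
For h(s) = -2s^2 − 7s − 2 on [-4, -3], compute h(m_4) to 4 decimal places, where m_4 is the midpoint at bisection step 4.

-0.0078

midpoint -3.5: h = -2 < 0 → [-3.5, -3]
midpoint -3.25: h = -0.375 < 0 → [-3.25, -3]
midpoint -3.125: h = 0.34375 > 0 → [-3.25, -3.125]
midpoint -3.1875: h = -0.0078 < 0 → [-3.1875, -3.125]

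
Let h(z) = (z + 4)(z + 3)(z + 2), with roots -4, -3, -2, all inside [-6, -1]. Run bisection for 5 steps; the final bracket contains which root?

-4

z = -3.5 gives h = 0.375, positive; keep [-6, -3.5]
z = -4.75 gives h = -3.609375, negative; keep [-4.75, -3.5]
z = -4.125 gives h = -0.298828, negative; keep [-4.125, -3.5]
z = -3.8125 gives h = 0.2761, positive; keep [-4.125, -3.8125]
z = -3.96875 gives h = 0.0596, positive; keep [-4.125, -3.96875]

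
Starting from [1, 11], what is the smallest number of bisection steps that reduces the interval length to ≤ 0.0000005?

25

Width after n steps is 10/2^n. Need 2^n ≥ 10/0.0000005 = 20000000.
2^24 = 16777216 < 20000000 ≤ 2^25 = 33554432, so n = 25.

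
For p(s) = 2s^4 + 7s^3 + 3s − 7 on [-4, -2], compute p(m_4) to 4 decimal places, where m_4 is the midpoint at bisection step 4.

-5.9663

s = -3 gives p = -43, negative; keep [-4, -3]
s = -3.5 gives p = -17.5, negative; keep [-4, -3.5]
s = -3.75 gives p = 8.117188, positive; keep [-3.75, -3.5]
s = -3.625 gives p = -5.9663, negative; keep [-3.75, -3.625]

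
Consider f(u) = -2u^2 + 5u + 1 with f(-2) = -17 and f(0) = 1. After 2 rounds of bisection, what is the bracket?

[-0.5, 0]

u = -1 gives f = -6, negative; keep [-1, 0]
u = -0.5 gives f = -2, negative; keep [-0.5, 0]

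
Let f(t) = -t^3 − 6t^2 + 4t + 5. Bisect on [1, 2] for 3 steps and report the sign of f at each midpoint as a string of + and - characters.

midpoint 1.5: f = -5.875 < 0 → [1, 1.5]
midpoint 1.25: f = -1.328125 < 0 → [1, 1.25]
midpoint 1.125: f = 0.482422 > 0 → [1.125, 1.25]

--+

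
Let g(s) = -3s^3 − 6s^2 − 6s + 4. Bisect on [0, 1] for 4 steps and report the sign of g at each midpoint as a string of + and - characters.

g(0.5) = -0.875 < 0, so the root lies in [0, 0.5]
g(0.25) = 2.078125 > 0, so the root lies in [0.25, 0.5]
g(0.375) = 0.748047 > 0, so the root lies in [0.375, 0.5]
g(0.4375) = -0.0247 < 0, so the root lies in [0.375, 0.4375]

-++-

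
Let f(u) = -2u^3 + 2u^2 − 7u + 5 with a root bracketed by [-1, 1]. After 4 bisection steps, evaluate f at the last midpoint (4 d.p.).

midpoint 0: f = 5 > 0 → [0, 1]
midpoint 0.5: f = 1.75 > 0 → [0.5, 1]
midpoint 0.75: f = 0.03125 > 0 → [0.75, 1]
midpoint 0.875: f = -0.9336 < 0 → [0.75, 0.875]

-0.9336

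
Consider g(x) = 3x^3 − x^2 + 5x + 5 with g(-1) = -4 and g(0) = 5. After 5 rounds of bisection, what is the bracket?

[-0.71875, -0.6875]

midpoint -0.5: g = 1.875 > 0 → [-1, -0.5]
midpoint -0.75: g = -0.578125 < 0 → [-0.75, -0.5]
midpoint -0.625: g = 0.751953 > 0 → [-0.75, -0.625]
midpoint -0.6875: g = 0.115 > 0 → [-0.75, -0.6875]
midpoint -0.71875: g = -0.2243 < 0 → [-0.71875, -0.6875]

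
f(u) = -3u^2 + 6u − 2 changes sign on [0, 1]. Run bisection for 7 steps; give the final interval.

midpoint 0.5: f = 0.25 > 0 → [0, 0.5]
midpoint 0.25: f = -0.6875 < 0 → [0.25, 0.5]
midpoint 0.375: f = -0.171875 < 0 → [0.375, 0.5]
midpoint 0.4375: f = 0.0508 > 0 → [0.375, 0.4375]
midpoint 0.40625: f = -0.0576 < 0 → [0.40625, 0.4375]
midpoint 0.421875: f = -0.0027 < 0 → [0.421875, 0.4375]
midpoint 0.4296875: f = 0.0242 > 0 → [0.421875, 0.4296875]

[0.421875, 0.4296875]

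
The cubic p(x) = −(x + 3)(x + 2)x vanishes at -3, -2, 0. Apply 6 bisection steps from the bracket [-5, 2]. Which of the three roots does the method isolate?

0

m = -1.5, p(m) = 1.125 (+); new bracket [-1.5, 2]
m = 0.25, p(m) = -1.828125 (−); new bracket [-1.5, 0.25]
m = -0.625, p(m) = 2.041016 (+); new bracket [-0.625, 0.25]
m = -0.1875, p(m) = 0.9558 (+); new bracket [-0.1875, 0.25]
m = 0.03125, p(m) = -0.1924 (−); new bracket [-0.1875, 0.03125]
m = -0.078125, p(m) = 0.4387 (+); new bracket [-0.078125, 0.03125]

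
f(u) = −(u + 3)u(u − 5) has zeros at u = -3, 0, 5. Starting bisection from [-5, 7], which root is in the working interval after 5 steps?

u = 1 gives f = 16, positive; keep [1, 7]
u = 4 gives f = 28, positive; keep [4, 7]
u = 5.5 gives f = -23.375, negative; keep [4, 5.5]
u = 4.75 gives f = 9.2031, positive; keep [4.75, 5.5]
u = 5.125 gives f = -5.2051, negative; keep [4.75, 5.125]

5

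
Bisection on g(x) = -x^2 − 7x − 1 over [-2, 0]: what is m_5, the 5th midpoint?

g(-1) = 5 > 0, so the root lies in [-1, 0]
g(-0.5) = 2.25 > 0, so the root lies in [-0.5, 0]
g(-0.25) = 0.6875 > 0, so the root lies in [-0.25, 0]
g(-0.125) = -0.1406 < 0, so the root lies in [-0.25, -0.125]
g(-0.1875) = 0.2773 > 0, so the root lies in [-0.1875, -0.125]

-0.1875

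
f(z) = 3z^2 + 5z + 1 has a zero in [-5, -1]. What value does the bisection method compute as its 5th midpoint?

-1.375

m = -3, f(m) = 13 (+); new bracket [-3, -1]
m = -2, f(m) = 3 (+); new bracket [-2, -1]
m = -1.5, f(m) = 0.25 (+); new bracket [-1.5, -1]
m = -1.25, f(m) = -0.5625 (−); new bracket [-1.5, -1.25]
m = -1.375, f(m) = -0.2031 (−); new bracket [-1.5, -1.375]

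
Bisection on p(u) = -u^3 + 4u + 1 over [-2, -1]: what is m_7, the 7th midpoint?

-1.8671875

p(-1.5) = -1.625 < 0, so the root lies in [-2, -1.5]
p(-1.75) = -0.640625 < 0, so the root lies in [-2, -1.75]
p(-1.875) = 0.091797 > 0, so the root lies in [-1.875, -1.75]
p(-1.8125) = -0.2957 < 0, so the root lies in [-1.875, -1.8125]
p(-1.84375) = -0.1073 < 0, so the root lies in [-1.875, -1.84375]
p(-1.859375) = -0.0091 < 0, so the root lies in [-1.875, -1.859375]
p(-1.8671875) = 0.041 > 0, so the root lies in [-1.8671875, -1.859375]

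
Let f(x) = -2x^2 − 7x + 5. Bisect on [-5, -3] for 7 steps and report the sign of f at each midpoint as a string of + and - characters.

m = -4, f(m) = 1 (+); new bracket [-5, -4]
m = -4.5, f(m) = -4 (−); new bracket [-4.5, -4]
m = -4.25, f(m) = -1.375 (−); new bracket [-4.25, -4]
m = -4.125, f(m) = -0.1562 (−); new bracket [-4.125, -4]
m = -4.0625, f(m) = 0.4297 (+); new bracket [-4.125, -4.0625]
m = -4.09375, f(m) = 0.1387 (+); new bracket [-4.125, -4.09375]
m = -4.109375, f(m) = -0.0083 (−); new bracket [-4.109375, -4.09375]

+---++-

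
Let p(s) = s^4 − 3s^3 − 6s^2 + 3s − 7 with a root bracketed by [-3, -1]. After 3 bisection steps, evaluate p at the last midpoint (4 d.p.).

midpoint -2: p = 3 > 0 → [-2, -1]
midpoint -1.5: p = -9.8125 < 0 → [-2, -1.5]
midpoint -1.75: p = -5.167969 < 0 → [-2, -1.75]

-5.1680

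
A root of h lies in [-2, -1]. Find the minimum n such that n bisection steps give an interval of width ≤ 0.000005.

Width after n steps is 1/2^n. Need 2^n ≥ 1/0.000005 = 200000.
2^17 = 131072 < 200000 ≤ 2^18 = 262144, so n = 18.

18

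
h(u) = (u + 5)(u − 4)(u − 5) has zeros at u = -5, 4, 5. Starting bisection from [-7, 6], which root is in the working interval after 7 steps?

-5

midpoint -0.5: h = 111.375 > 0 → [-7, -0.5]
midpoint -3.75: h = 84.765625 > 0 → [-7, -3.75]
midpoint -5.375: h = -36.474609 < 0 → [-5.375, -3.75]
midpoint -4.5625: h = 35.822 > 0 → [-5.375, -4.5625]
midpoint -4.96875: h = 2.794 > 0 → [-5.375, -4.96875]
midpoint -5.171875: h = -16.0351 < 0 → [-5.171875, -4.96875]
midpoint -5.0703125: h = -6.4224 < 0 → [-5.0703125, -4.96875]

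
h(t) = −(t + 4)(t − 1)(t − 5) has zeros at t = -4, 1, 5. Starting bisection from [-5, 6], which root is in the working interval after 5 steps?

midpoint 0.5: h = -10.125 < 0 → [-5, 0.5]
midpoint -2.25: h = -41.234375 < 0 → [-5, -2.25]
midpoint -3.625: h = -14.958984 < 0 → [-5, -3.625]
midpoint -4.3125: h = 15.4602 > 0 → [-4.3125, -3.625]
midpoint -3.96875: h = -1.3926 < 0 → [-4.3125, -3.96875]

-4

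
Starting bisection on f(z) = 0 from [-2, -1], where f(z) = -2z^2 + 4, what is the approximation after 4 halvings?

-1.4375

m = -1.5, f(m) = -0.5 (−); new bracket [-1.5, -1]
m = -1.25, f(m) = 0.875 (+); new bracket [-1.5, -1.25]
m = -1.375, f(m) = 0.21875 (+); new bracket [-1.5, -1.375]
m = -1.4375, f(m) = -0.1328 (−); new bracket [-1.4375, -1.375]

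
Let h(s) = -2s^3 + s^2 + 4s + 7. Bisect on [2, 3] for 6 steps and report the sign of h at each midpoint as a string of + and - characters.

s = 2.5 gives h = -8, negative; keep [2, 2.5]
s = 2.25 gives h = -1.71875, negative; keep [2, 2.25]
s = 2.125 gives h = 0.824219, positive; keep [2.125, 2.25]
s = 2.1875 gives h = -0.3999, negative; keep [2.125, 2.1875]
s = 2.15625 gives h = 0.2238, positive; keep [2.15625, 2.1875]
s = 2.171875 gives h = -0.0851, negative; keep [2.15625, 2.171875]

--+-+-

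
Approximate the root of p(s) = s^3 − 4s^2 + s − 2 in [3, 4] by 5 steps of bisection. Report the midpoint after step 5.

3.90625

p(3.5) = -4.625 < 0, so the root lies in [3.5, 4]
p(3.75) = -1.765625 < 0, so the root lies in [3.75, 4]
p(3.875) = -0.001953 < 0, so the root lies in [3.875, 4]
p(3.9375) = 0.9685 > 0, so the root lies in [3.875, 3.9375]
p(3.90625) = 0.4757 > 0, so the root lies in [3.875, 3.90625]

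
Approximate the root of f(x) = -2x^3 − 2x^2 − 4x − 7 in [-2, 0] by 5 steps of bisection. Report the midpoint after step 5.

f(-1) = -3 < 0, so the root lies in [-2, -1]
f(-1.5) = 1.25 > 0, so the root lies in [-1.5, -1]
f(-1.25) = -1.21875 < 0, so the root lies in [-1.5, -1.25]
f(-1.375) = -0.082 < 0, so the root lies in [-1.5, -1.375]
f(-1.4375) = 0.5581 > 0, so the root lies in [-1.4375, -1.375]

-1.4375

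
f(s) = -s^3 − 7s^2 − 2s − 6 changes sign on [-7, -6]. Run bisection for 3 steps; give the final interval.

[-6.875, -6.75]

midpoint -6.5: f = -14.125 < 0 → [-7, -6.5]
midpoint -6.75: f = -3.890625 < 0 → [-7, -6.75]
midpoint -6.875: f = 1.841797 > 0 → [-6.875, -6.75]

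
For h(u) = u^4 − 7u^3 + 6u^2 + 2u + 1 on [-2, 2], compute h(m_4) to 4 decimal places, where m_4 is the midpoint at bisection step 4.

1.6445

h(0) = 1 > 0, so the root lies in [0, 2]
h(1) = 3 > 0, so the root lies in [1, 2]
h(1.5) = -1.0625 < 0, so the root lies in [1, 1.5]
h(1.25) = 1.6445 > 0, so the root lies in [1.25, 1.5]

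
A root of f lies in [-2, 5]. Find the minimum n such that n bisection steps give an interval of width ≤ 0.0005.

14

Width after n steps is 7/2^n. Need 2^n ≥ 7/0.0005 = 14000.
2^13 = 8192 < 14000 ≤ 2^14 = 16384, so n = 14.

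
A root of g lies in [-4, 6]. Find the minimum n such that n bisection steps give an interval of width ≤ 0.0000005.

25

Width after n steps is 10/2^n. Need 2^n ≥ 10/0.0000005 = 20000000.
2^24 = 16777216 < 20000000 ≤ 2^25 = 33554432, so n = 25.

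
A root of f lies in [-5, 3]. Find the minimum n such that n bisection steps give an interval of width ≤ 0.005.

11

Width after n steps is 8/2^n. Need 2^n ≥ 8/0.005 = 1600.
2^10 = 1024 < 1600 ≤ 2^11 = 2048, so n = 11.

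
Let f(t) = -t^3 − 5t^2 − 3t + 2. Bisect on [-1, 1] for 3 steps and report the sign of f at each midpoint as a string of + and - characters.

t = 0 gives f = 2, positive; keep [0, 1]
t = 0.5 gives f = -0.875, negative; keep [0, 0.5]
t = 0.25 gives f = 0.921875, positive; keep [0.25, 0.5]

+-+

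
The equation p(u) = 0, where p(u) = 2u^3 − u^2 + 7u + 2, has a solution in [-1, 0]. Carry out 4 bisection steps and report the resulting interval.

[-0.3125, -0.25]

p(-0.5) = -2 < 0, so the root lies in [-0.5, 0]
p(-0.25) = 0.15625 > 0, so the root lies in [-0.5, -0.25]
p(-0.375) = -0.871094 < 0, so the root lies in [-0.375, -0.25]
p(-0.3125) = -0.3462 < 0, so the root lies in [-0.3125, -0.25]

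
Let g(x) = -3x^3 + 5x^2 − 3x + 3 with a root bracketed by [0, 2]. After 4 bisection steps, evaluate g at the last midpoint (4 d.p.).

x = 1 gives g = 2, positive; keep [1, 2]
x = 1.5 gives g = -0.375, negative; keep [1, 1.5]
x = 1.25 gives g = 1.203125, positive; keep [1.25, 1.5]
x = 1.375 gives g = 0.5293, positive; keep [1.375, 1.5]

0.5293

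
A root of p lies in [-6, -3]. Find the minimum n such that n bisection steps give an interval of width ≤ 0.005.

10

Width after n steps is 3/2^n. Need 2^n ≥ 3/0.005 = 600.
2^9 = 512 < 600 ≤ 2^10 = 1024, so n = 10.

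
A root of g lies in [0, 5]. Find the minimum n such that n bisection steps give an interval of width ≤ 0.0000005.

24

Width after n steps is 5/2^n. Need 2^n ≥ 5/0.0000005 = 10000000.
2^23 = 8388608 < 10000000 ≤ 2^24 = 16777216, so n = 24.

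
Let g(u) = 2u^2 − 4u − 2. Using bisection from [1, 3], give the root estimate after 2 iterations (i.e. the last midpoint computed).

2.5

midpoint 2: g = -2 < 0 → [2, 3]
midpoint 2.5: g = 0.5 > 0 → [2, 2.5]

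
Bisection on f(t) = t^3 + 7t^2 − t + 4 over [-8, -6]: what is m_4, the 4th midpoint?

m = -7, f(m) = 11 (+); new bracket [-8, -7]
m = -7.5, f(m) = -16.625 (−); new bracket [-7.5, -7]
m = -7.25, f(m) = -1.890625 (−); new bracket [-7.25, -7]
m = -7.125, f(m) = 4.7793 (+); new bracket [-7.25, -7.125]

-7.125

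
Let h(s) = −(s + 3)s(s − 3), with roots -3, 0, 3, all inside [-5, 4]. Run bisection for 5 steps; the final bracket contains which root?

-3

h(-0.5) = -4.375 < 0, so the root lies in [-5, -0.5]
h(-2.75) = -3.953125 < 0, so the root lies in [-5, -2.75]
h(-3.875) = 23.310547 > 0, so the root lies in [-3.875, -2.75]
h(-3.3125) = 6.5344 > 0, so the root lies in [-3.3125, -2.75]
h(-3.03125) = 0.5713 > 0, so the root lies in [-3.03125, -2.75]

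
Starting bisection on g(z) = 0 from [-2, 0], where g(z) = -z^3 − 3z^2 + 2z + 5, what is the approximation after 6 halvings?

-1.21875

z = -1 gives g = 1, positive; keep [-2, -1]
z = -1.5 gives g = -1.375, negative; keep [-1.5, -1]
z = -1.25 gives g = -0.234375, negative; keep [-1.25, -1]
z = -1.125 gives g = 0.377, positive; keep [-1.25, -1.125]
z = -1.1875 gives g = 0.0691, positive; keep [-1.25, -1.1875]
z = -1.21875 gives g = -0.0833, negative; keep [-1.21875, -1.1875]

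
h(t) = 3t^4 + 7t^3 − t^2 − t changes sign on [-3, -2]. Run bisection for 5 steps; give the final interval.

h(-2.5) = 4.0625 > 0, so the root lies in [-2.5, -2]
h(-2.25) = -5.660156 < 0, so the root lies in [-2.5, -2.25]
h(-2.375) = -1.591064 < 0, so the root lies in [-2.5, -2.375]
h(-2.4375) = 1.0218 > 0, so the root lies in [-2.4375, -2.375]
h(-2.40625) = -0.3361 < 0, so the root lies in [-2.4375, -2.40625]

[-2.4375, -2.40625]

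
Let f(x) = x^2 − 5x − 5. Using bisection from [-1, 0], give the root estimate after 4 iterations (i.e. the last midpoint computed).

-0.8125

midpoint -0.5: f = -2.25 < 0 → [-1, -0.5]
midpoint -0.75: f = -0.6875 < 0 → [-1, -0.75]
midpoint -0.875: f = 0.140625 > 0 → [-0.875, -0.75]
midpoint -0.8125: f = -0.2773 < 0 → [-0.875, -0.8125]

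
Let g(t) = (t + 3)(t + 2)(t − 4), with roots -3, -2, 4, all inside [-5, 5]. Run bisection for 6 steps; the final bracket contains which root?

4

m = 0, g(m) = -24 (−); new bracket [0, 5]
m = 2.5, g(m) = -37.125 (−); new bracket [2.5, 5]
m = 3.75, g(m) = -9.703125 (−); new bracket [3.75, 5]
m = 4.375, g(m) = 17.6309 (+); new bracket [3.75, 4.375]
m = 4.0625, g(m) = 2.676 (+); new bracket [3.75, 4.0625]
m = 3.90625, g(m) = -3.8241 (−); new bracket [3.90625, 4.0625]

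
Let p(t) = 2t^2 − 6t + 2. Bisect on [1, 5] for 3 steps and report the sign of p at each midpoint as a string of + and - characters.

p(3) = 2 > 0, so the root lies in [1, 3]
p(2) = -2 < 0, so the root lies in [2, 3]
p(2.5) = -0.5 < 0, so the root lies in [2.5, 3]

+--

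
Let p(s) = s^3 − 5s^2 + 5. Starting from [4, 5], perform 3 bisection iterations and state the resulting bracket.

p(4.5) = -5.125 < 0, so the root lies in [4.5, 5]
p(4.75) = -0.640625 < 0, so the root lies in [4.75, 5]
p(4.875) = 2.029297 > 0, so the root lies in [4.75, 4.875]

[4.75, 4.875]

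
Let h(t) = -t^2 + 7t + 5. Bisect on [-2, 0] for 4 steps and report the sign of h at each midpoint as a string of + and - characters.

-+-+

h(-1) = -3 < 0, so the root lies in [-1, 0]
h(-0.5) = 1.25 > 0, so the root lies in [-1, -0.5]
h(-0.75) = -0.8125 < 0, so the root lies in [-0.75, -0.5]
h(-0.625) = 0.2344 > 0, so the root lies in [-0.75, -0.625]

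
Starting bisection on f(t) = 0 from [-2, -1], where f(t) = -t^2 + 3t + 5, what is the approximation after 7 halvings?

m = -1.5, f(m) = -1.75 (−); new bracket [-1.5, -1]
m = -1.25, f(m) = -0.3125 (−); new bracket [-1.25, -1]
m = -1.125, f(m) = 0.359375 (+); new bracket [-1.25, -1.125]
m = -1.1875, f(m) = 0.0273 (+); new bracket [-1.25, -1.1875]
m = -1.21875, f(m) = -0.1416 (−); new bracket [-1.21875, -1.1875]
m = -1.203125, f(m) = -0.0569 (−); new bracket [-1.203125, -1.1875]
m = -1.1953125, f(m) = -0.0147 (−); new bracket [-1.1953125, -1.1875]

-1.1953125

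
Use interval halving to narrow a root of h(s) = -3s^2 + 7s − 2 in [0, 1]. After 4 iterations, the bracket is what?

h(0.5) = 0.75 > 0, so the root lies in [0, 0.5]
h(0.25) = -0.4375 < 0, so the root lies in [0.25, 0.5]
h(0.375) = 0.203125 > 0, so the root lies in [0.25, 0.375]
h(0.3125) = -0.1055 < 0, so the root lies in [0.3125, 0.375]

[0.3125, 0.375]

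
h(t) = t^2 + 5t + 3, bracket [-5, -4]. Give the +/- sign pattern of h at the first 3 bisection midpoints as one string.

+-+

t = -4.5 gives h = 0.75, positive; keep [-4.5, -4]
t = -4.25 gives h = -0.1875, negative; keep [-4.5, -4.25]
t = -4.375 gives h = 0.265625, positive; keep [-4.375, -4.25]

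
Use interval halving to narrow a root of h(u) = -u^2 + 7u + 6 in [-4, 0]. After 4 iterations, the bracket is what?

m = -2, h(m) = -12 (−); new bracket [-2, 0]
m = -1, h(m) = -2 (−); new bracket [-1, 0]
m = -0.5, h(m) = 2.25 (+); new bracket [-1, -0.5]
m = -0.75, h(m) = 0.1875 (+); new bracket [-1, -0.75]

[-1, -0.75]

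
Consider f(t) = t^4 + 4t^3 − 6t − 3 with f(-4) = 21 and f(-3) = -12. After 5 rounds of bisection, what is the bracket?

[-3.625, -3.59375]

midpoint -3.5: f = -3.4375 < 0 → [-4, -3.5]
midpoint -3.75: f = 6.316406 > 0 → [-3.75, -3.5]
midpoint -3.625: f = 0.886963 > 0 → [-3.625, -3.5]
midpoint -3.5625: f = -1.4057 < 0 → [-3.625, -3.5625]
midpoint -3.59375: f = -0.293 < 0 → [-3.625, -3.59375]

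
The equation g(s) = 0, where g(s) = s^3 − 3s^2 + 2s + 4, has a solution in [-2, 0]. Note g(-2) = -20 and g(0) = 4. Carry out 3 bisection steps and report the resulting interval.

[-1, -0.75]

g(-1) = -2 < 0, so the root lies in [-1, 0]
g(-0.5) = 2.125 > 0, so the root lies in [-1, -0.5]
g(-0.75) = 0.390625 > 0, so the root lies in [-1, -0.75]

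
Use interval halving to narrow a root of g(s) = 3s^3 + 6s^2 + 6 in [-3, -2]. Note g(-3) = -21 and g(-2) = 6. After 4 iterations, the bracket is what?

g(-2.5) = -3.375 < 0, so the root lies in [-2.5, -2]
g(-2.25) = 2.203125 > 0, so the root lies in [-2.5, -2.25]
g(-2.375) = -0.345703 < 0, so the root lies in [-2.375, -2.25]
g(-2.3125) = 0.9866 > 0, so the root lies in [-2.375, -2.3125]

[-2.375, -2.3125]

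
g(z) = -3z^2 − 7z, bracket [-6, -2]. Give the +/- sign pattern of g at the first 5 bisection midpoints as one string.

---+-

z = -4 gives g = -20, negative; keep [-4, -2]
z = -3 gives g = -6, negative; keep [-3, -2]
z = -2.5 gives g = -1.25, negative; keep [-2.5, -2]
z = -2.25 gives g = 0.5625, positive; keep [-2.5, -2.25]
z = -2.375 gives g = -0.2969, negative; keep [-2.375, -2.25]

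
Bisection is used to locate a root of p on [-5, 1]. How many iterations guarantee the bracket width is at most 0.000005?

Width after n steps is 6/2^n. Need 2^n ≥ 6/0.000005 = 1200000.
2^20 = 1048576 < 1200000 ≤ 2^21 = 2097152, so n = 21.

21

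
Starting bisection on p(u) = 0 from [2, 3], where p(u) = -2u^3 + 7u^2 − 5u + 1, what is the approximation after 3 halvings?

midpoint 2.5: p = 1 > 0 → [2.5, 3]
midpoint 2.75: p = -1.40625 < 0 → [2.5, 2.75]
midpoint 2.625: p = -0.066406 < 0 → [2.5, 2.625]

2.625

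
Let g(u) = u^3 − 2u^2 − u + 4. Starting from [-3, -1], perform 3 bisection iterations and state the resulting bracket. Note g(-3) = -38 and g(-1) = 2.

midpoint -2: g = -10 < 0 → [-2, -1]
midpoint -1.5: g = -2.375 < 0 → [-1.5, -1]
midpoint -1.25: g = 0.171875 > 0 → [-1.5, -1.25]

[-1.5, -1.25]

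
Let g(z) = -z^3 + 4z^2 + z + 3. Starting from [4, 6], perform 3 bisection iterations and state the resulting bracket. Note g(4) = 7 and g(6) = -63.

[4.25, 4.5]

z = 5 gives g = -17, negative; keep [4, 5]
z = 4.5 gives g = -2.625, negative; keep [4, 4.5]
z = 4.25 gives g = 2.734375, positive; keep [4.25, 4.5]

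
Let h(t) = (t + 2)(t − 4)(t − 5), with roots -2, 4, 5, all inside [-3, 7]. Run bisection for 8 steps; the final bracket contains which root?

midpoint 2: h = 24 > 0 → [-3, 2]
midpoint -0.5: h = 37.125 > 0 → [-3, -0.5]
midpoint -1.75: h = 9.703125 > 0 → [-3, -1.75]
midpoint -2.375: h = -17.6309 < 0 → [-2.375, -1.75]
midpoint -2.0625: h = -2.676 < 0 → [-2.0625, -1.75]
midpoint -1.90625: h = 3.8241 > 0 → [-2.0625, -1.90625]
midpoint -1.984375: h = 0.6531 > 0 → [-2.0625, -1.984375]
midpoint -2.0234375: h = -0.9915 < 0 → [-2.0234375, -1.984375]

-2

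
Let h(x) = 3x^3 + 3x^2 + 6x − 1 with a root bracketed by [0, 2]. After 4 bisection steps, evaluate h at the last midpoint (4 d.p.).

-0.1973

h(1) = 11 > 0, so the root lies in [0, 1]
h(0.5) = 3.125 > 0, so the root lies in [0, 0.5]
h(0.25) = 0.734375 > 0, so the root lies in [0, 0.25]
h(0.125) = -0.1973 < 0, so the root lies in [0.125, 0.25]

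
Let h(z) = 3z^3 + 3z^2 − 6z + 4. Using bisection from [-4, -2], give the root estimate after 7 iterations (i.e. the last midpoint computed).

-2.203125

z = -3 gives h = -32, negative; keep [-3, -2]
z = -2.5 gives h = -9.125, negative; keep [-2.5, -2]
z = -2.25 gives h = -1.484375, negative; keep [-2.25, -2]
z = -2.125 gives h = 1.5098, positive; keep [-2.25, -2.125]
z = -2.1875 gives h = 0.0779, positive; keep [-2.25, -2.1875]
z = -2.21875 gives h = -0.6867, negative; keep [-2.21875, -2.1875]
z = -2.203125 gives h = -0.3003, negative; keep [-2.203125, -2.1875]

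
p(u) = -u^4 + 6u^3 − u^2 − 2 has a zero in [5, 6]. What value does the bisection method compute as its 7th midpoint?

p(5.5) = 50.9375 > 0, so the root lies in [5.5, 6]
p(5.75) = 12.464844 > 0, so the root lies in [5.75, 6]
p(5.875) = -11.168213 < 0, so the root lies in [5.75, 5.875]
p(5.8125) = 1.0354 > 0, so the root lies in [5.8125, 5.875]
p(5.84375) = -4.9681 < 0, so the root lies in [5.8125, 5.84375]
p(5.828125) = -1.942 < 0, so the root lies in [5.8125, 5.828125]
p(5.8203125) = -0.4472 < 0, so the root lies in [5.8125, 5.8203125]

5.8203125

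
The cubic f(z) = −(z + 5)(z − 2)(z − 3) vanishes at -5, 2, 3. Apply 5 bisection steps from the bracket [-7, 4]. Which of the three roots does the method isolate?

-5

midpoint -1.5: f = -55.125 < 0 → [-7, -1.5]
midpoint -4.25: f = -33.984375 < 0 → [-7, -4.25]
midpoint -5.625: f = 41.103516 > 0 → [-5.625, -4.25]
midpoint -4.9375: f = -3.4417 < 0 → [-5.625, -4.9375]
midpoint -5.28125: f = 16.9588 > 0 → [-5.28125, -4.9375]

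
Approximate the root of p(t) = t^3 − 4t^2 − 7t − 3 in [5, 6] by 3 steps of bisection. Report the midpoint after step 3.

t = 5.5 gives p = 3.875, positive; keep [5, 5.5]
t = 5.25 gives p = -5.296875, negative; keep [5.25, 5.5]
t = 5.375 gives p = -0.900391, negative; keep [5.375, 5.5]

5.375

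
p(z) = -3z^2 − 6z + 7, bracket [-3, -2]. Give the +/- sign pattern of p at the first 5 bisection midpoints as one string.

m = -2.5, p(m) = 3.25 (+); new bracket [-3, -2.5]
m = -2.75, p(m) = 0.8125 (+); new bracket [-3, -2.75]
m = -2.875, p(m) = -0.546875 (−); new bracket [-2.875, -2.75]
m = -2.8125, p(m) = 0.1445 (+); new bracket [-2.875, -2.8125]
m = -2.84375, p(m) = -0.1982 (−); new bracket [-2.84375, -2.8125]

++-+-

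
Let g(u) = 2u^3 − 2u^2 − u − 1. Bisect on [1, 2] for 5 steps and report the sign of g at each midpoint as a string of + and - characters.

-+++-

u = 1.5 gives g = -0.25, negative; keep [1.5, 2]
u = 1.75 gives g = 1.84375, positive; keep [1.5, 1.75]
u = 1.625 gives g = 0.675781, positive; keep [1.5, 1.625]
u = 1.5625 gives g = 0.1841, positive; keep [1.5, 1.5625]
u = 1.53125 gives g = -0.04, negative; keep [1.53125, 1.5625]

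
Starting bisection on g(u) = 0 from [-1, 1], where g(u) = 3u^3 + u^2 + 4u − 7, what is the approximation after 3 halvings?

0.75

u = 0 gives g = -7, negative; keep [0, 1]
u = 0.5 gives g = -4.375, negative; keep [0.5, 1]
u = 0.75 gives g = -2.171875, negative; keep [0.75, 1]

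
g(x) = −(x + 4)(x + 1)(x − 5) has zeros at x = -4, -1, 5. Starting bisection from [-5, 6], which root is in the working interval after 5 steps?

g(0.5) = 30.375 > 0, so the root lies in [0.5, 6]
g(3.25) = 53.921875 > 0, so the root lies in [3.25, 6]
g(4.625) = 18.193359 > 0, so the root lies in [4.625, 6]
g(5.3125) = -18.3704 < 0, so the root lies in [4.625, 5.3125]
g(4.96875) = 1.6729 > 0, so the root lies in [4.96875, 5.3125]

5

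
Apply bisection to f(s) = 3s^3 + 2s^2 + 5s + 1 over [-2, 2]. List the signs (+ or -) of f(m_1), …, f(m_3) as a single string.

f(0) = 1 > 0, so the root lies in [-2, 0]
f(-1) = -5 < 0, so the root lies in [-1, 0]
f(-0.5) = -1.375 < 0, so the root lies in [-0.5, 0]

+--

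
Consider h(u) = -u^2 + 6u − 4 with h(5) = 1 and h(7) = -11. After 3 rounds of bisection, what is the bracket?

u = 6 gives h = -4, negative; keep [5, 6]
u = 5.5 gives h = -1.25, negative; keep [5, 5.5]
u = 5.25 gives h = -0.0625, negative; keep [5, 5.25]

[5, 5.25]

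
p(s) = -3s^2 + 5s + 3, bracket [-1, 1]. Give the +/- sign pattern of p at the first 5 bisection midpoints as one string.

+-+++

m = 0, p(m) = 3 (+); new bracket [-1, 0]
m = -0.5, p(m) = -0.25 (−); new bracket [-0.5, 0]
m = -0.25, p(m) = 1.5625 (+); new bracket [-0.5, -0.25]
m = -0.375, p(m) = 0.7031 (+); new bracket [-0.5, -0.375]
m = -0.4375, p(m) = 0.2383 (+); new bracket [-0.5, -0.4375]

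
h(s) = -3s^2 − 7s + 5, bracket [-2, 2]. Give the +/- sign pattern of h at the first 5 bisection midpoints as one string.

+-+--

midpoint 0: h = 5 > 0 → [0, 2]
midpoint 1: h = -5 < 0 → [0, 1]
midpoint 0.5: h = 0.75 > 0 → [0.5, 1]
midpoint 0.75: h = -1.9375 < 0 → [0.5, 0.75]
midpoint 0.625: h = -0.5469 < 0 → [0.5, 0.625]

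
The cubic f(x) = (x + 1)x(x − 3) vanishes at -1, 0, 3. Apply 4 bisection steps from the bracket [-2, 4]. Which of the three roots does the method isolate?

3

midpoint 1: f = -4 < 0 → [1, 4]
midpoint 2.5: f = -4.375 < 0 → [2.5, 4]
midpoint 3.25: f = 3.453125 > 0 → [2.5, 3.25]
midpoint 2.875: f = -1.3926 < 0 → [2.875, 3.25]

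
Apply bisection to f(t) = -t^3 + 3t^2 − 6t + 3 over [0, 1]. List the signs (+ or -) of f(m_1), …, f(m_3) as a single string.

+-+

f(0.5) = 0.625 > 0, so the root lies in [0.5, 1]
f(0.75) = -0.234375 < 0, so the root lies in [0.5, 0.75]
f(0.625) = 0.177734 > 0, so the root lies in [0.625, 0.75]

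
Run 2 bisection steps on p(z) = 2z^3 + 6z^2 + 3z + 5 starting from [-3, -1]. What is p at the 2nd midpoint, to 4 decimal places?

3.7500

m = -2, p(m) = 7 (+); new bracket [-3, -2]
m = -2.5, p(m) = 3.75 (+); new bracket [-3, -2.5]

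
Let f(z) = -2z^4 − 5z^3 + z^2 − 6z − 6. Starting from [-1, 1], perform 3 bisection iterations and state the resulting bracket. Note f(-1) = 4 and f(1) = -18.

[-0.75, -0.5]

z = 0 gives f = -6, negative; keep [-1, 0]
z = -0.5 gives f = -2.25, negative; keep [-1, -0.5]
z = -0.75 gives f = 0.539062, positive; keep [-0.75, -0.5]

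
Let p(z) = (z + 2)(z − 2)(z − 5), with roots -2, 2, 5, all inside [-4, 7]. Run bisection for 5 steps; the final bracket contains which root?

z = 1.5 gives p = 6.125, positive; keep [-4, 1.5]
z = -1.25 gives p = 15.234375, positive; keep [-4, -1.25]
z = -2.625 gives p = -22.041016, negative; keep [-2.625, -1.25]
z = -1.9375 gives p = 1.7073, positive; keep [-2.625, -1.9375]
z = -2.28125 gives p = -8.7674, negative; keep [-2.28125, -1.9375]

-2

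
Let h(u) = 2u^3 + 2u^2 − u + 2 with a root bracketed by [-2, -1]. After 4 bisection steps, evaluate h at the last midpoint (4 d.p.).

-0.2280

h(-1.5) = 1.25 > 0, so the root lies in [-2, -1.5]
h(-1.75) = -0.84375 < 0, so the root lies in [-1.75, -1.5]
h(-1.625) = 0.324219 > 0, so the root lies in [-1.75, -1.625]
h(-1.6875) = -0.228 < 0, so the root lies in [-1.6875, -1.625]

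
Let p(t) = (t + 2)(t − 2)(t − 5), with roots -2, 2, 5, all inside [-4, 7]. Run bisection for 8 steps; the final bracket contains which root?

m = 1.5, p(m) = 6.125 (+); new bracket [-4, 1.5]
m = -1.25, p(m) = 15.234375 (+); new bracket [-4, -1.25]
m = -2.625, p(m) = -22.041016 (−); new bracket [-2.625, -1.25]
m = -1.9375, p(m) = 1.7073 (+); new bracket [-2.625, -1.9375]
m = -2.28125, p(m) = -8.7674 (−); new bracket [-2.28125, -1.9375]
m = -2.109375, p(m) = -3.1954 (−); new bracket [-2.109375, -1.9375]
m = -2.0234375, p(m) = -0.6623 (−); new bracket [-2.0234375, -1.9375]
m = -1.98046875, p(m) = 0.5427 (+); new bracket [-2.0234375, -1.98046875]

-2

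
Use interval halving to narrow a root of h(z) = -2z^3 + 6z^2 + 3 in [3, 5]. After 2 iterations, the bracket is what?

[3, 3.5]

h(4) = -29 < 0, so the root lies in [3, 4]
h(3.5) = -9.25 < 0, so the root lies in [3, 3.5]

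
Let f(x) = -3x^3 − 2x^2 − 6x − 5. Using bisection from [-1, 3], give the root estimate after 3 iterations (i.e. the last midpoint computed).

-0.5

f(1) = -16 < 0, so the root lies in [-1, 1]
f(0) = -5 < 0, so the root lies in [-1, 0]
f(-0.5) = -2.125 < 0, so the root lies in [-1, -0.5]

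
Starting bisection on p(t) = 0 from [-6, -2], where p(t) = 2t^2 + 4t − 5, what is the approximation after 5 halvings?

-2.875

midpoint -4: p = 11 > 0 → [-4, -2]
midpoint -3: p = 1 > 0 → [-3, -2]
midpoint -2.5: p = -2.5 < 0 → [-3, -2.5]
midpoint -2.75: p = -0.875 < 0 → [-3, -2.75]
midpoint -2.875: p = 0.0312 > 0 → [-2.875, -2.75]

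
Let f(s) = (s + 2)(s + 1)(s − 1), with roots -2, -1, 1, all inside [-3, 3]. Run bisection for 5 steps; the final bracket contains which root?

1

midpoint 0: f = -2 < 0 → [0, 3]
midpoint 1.5: f = 4.375 > 0 → [0, 1.5]
midpoint 0.75: f = -1.203125 < 0 → [0.75, 1.5]
midpoint 1.125: f = 0.8301 > 0 → [0.75, 1.125]
midpoint 0.9375: f = -0.3557 < 0 → [0.9375, 1.125]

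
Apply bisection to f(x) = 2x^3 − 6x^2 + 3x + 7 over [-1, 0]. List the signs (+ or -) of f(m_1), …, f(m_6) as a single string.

f(-0.5) = 3.75 > 0, so the root lies in [-1, -0.5]
f(-0.75) = 0.53125 > 0, so the root lies in [-1, -0.75]
f(-0.875) = -1.558594 < 0, so the root lies in [-0.875, -0.75]
f(-0.8125) = -0.4712 < 0, so the root lies in [-0.8125, -0.75]
f(-0.78125) = 0.0405 > 0, so the root lies in [-0.8125, -0.78125]
f(-0.796875) = -0.2127 < 0, so the root lies in [-0.796875, -0.78125]

++--+-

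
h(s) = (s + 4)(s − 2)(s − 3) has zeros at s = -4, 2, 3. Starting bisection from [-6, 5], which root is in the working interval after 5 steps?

-4

midpoint -0.5: h = 30.625 > 0 → [-6, -0.5]
midpoint -3.25: h = 24.609375 > 0 → [-6, -3.25]
midpoint -4.625: h = -31.572266 < 0 → [-4.625, -3.25]
midpoint -3.9375: h = 2.5745 > 0 → [-4.625, -3.9375]
midpoint -4.28125: h = -12.8631 < 0 → [-4.28125, -3.9375]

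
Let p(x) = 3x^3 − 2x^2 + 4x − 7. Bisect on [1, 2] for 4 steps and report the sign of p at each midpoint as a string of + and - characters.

++--

m = 1.5, p(m) = 4.625 (+); new bracket [1, 1.5]
m = 1.25, p(m) = 0.734375 (+); new bracket [1, 1.25]
m = 1.125, p(m) = -0.759766 (−); new bracket [1.125, 1.25]
m = 1.1875, p(m) = -0.0466 (−); new bracket [1.1875, 1.25]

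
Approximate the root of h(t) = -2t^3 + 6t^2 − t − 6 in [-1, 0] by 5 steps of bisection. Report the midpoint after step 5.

-0.84375

h(-0.5) = -3.75 < 0, so the root lies in [-1, -0.5]
h(-0.75) = -1.03125 < 0, so the root lies in [-1, -0.75]
h(-0.875) = 0.808594 > 0, so the root lies in [-0.875, -0.75]
h(-0.8125) = -0.1538 < 0, so the root lies in [-0.875, -0.8125]
h(-0.84375) = 0.3166 > 0, so the root lies in [-0.84375, -0.8125]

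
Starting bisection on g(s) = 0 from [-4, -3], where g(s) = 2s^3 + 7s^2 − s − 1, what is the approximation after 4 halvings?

-3.5625

midpoint -3.5: g = 2.5 > 0 → [-4, -3.5]
midpoint -3.75: g = -4.28125 < 0 → [-3.75, -3.5]
midpoint -3.625: g = -0.660156 < 0 → [-3.625, -3.5]
midpoint -3.5625: g = 0.9761 > 0 → [-3.625, -3.5625]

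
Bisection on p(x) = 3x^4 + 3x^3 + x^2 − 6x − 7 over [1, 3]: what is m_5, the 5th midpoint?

1.1875

m = 2, p(m) = 57 (+); new bracket [1, 2]
m = 1.5, p(m) = 11.5625 (+); new bracket [1, 1.5]
m = 1.25, p(m) = 0.246094 (+); new bracket [1, 1.25]
m = 1.125, p(m) = -3.4075 (−); new bracket [1.125, 1.25]
m = 1.1875, p(m) = -1.7255 (−); new bracket [1.1875, 1.25]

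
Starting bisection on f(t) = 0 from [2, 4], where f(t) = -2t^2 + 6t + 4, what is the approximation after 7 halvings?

3.546875

m = 3, f(m) = 4 (+); new bracket [3, 4]
m = 3.5, f(m) = 0.5 (+); new bracket [3.5, 4]
m = 3.75, f(m) = -1.625 (−); new bracket [3.5, 3.75]
m = 3.625, f(m) = -0.5312 (−); new bracket [3.5, 3.625]
m = 3.5625, f(m) = -0.0078 (−); new bracket [3.5, 3.5625]
m = 3.53125, f(m) = 0.248 (+); new bracket [3.53125, 3.5625]
m = 3.546875, f(m) = 0.1206 (+); new bracket [3.546875, 3.5625]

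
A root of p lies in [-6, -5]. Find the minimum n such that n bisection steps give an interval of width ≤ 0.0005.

Width after n steps is 1/2^n. Need 2^n ≥ 1/0.0005 = 2000.
2^10 = 1024 < 2000 ≤ 2^11 = 2048, so n = 11.

11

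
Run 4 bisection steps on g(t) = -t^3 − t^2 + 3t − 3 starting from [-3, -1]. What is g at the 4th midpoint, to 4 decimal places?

0.3223

m = -2, g(m) = -5 (−); new bracket [-3, -2]
m = -2.5, g(m) = -1.125 (−); new bracket [-3, -2.5]
m = -2.75, g(m) = 1.984375 (+); new bracket [-2.75, -2.5]
m = -2.625, g(m) = 0.3223 (+); new bracket [-2.625, -2.5]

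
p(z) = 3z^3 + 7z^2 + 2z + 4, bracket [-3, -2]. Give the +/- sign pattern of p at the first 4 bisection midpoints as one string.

z = -2.5 gives p = -4.125, negative; keep [-2.5, -2]
z = -2.25 gives p = 0.765625, positive; keep [-2.5, -2.25]
z = -2.375 gives p = -1.455078, negative; keep [-2.375, -2.25]
z = -2.3125 gives p = -0.2908, negative; keep [-2.3125, -2.25]

-+--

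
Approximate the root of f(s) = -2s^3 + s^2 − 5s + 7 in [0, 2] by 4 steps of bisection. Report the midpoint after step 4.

m = 1, f(m) = 1 (+); new bracket [1, 2]
m = 1.5, f(m) = -5 (−); new bracket [1, 1.5]
m = 1.25, f(m) = -1.59375 (−); new bracket [1, 1.25]
m = 1.125, f(m) = -0.207 (−); new bracket [1, 1.125]

1.125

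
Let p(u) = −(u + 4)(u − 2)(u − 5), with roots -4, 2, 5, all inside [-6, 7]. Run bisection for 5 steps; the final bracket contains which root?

-4

midpoint 0.5: p = -30.375 < 0 → [-6, 0.5]
midpoint -2.75: p = -46.015625 < 0 → [-6, -2.75]
midpoint -4.375: p = 22.412109 > 0 → [-4.375, -2.75]
midpoint -3.5625: p = -20.8376 < 0 → [-4.375, -3.5625]
midpoint -3.96875: p = -1.6729 < 0 → [-4.375, -3.96875]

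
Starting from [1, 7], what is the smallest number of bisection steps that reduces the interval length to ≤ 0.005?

11

Width after n steps is 6/2^n. Need 2^n ≥ 6/0.005 = 1200.
2^10 = 1024 < 1200 ≤ 2^11 = 2048, so n = 11.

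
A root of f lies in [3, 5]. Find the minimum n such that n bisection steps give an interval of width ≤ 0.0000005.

Width after n steps is 2/2^n. Need 2^n ≥ 2/0.0000005 = 4000000.
2^21 = 2097152 < 4000000 ≤ 2^22 = 4194304, so n = 22.

22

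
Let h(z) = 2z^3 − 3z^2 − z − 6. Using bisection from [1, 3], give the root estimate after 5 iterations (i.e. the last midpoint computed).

2.3125

h(2) = -4 < 0, so the root lies in [2, 3]
h(2.5) = 4 > 0, so the root lies in [2, 2.5]
h(2.25) = -0.65625 < 0, so the root lies in [2.25, 2.5]
h(2.375) = 1.4961 > 0, so the root lies in [2.25, 2.375]
h(2.3125) = 0.3774 > 0, so the root lies in [2.25, 2.3125]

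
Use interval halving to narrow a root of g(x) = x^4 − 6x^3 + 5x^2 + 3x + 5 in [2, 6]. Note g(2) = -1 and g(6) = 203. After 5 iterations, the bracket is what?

midpoint 4: g = -31 < 0 → [4, 6]
midpoint 5: g = 20 > 0 → [4, 5]
midpoint 4.5: g = -16.9375 < 0 → [4.5, 5]
midpoint 4.75: g = -1.9023 < 0 → [4.75, 5]
midpoint 4.875: g = 8.1135 > 0 → [4.75, 4.875]

[4.75, 4.875]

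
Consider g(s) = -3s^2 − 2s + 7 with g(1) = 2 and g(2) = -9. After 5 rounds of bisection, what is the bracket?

midpoint 1.5: g = -2.75 < 0 → [1, 1.5]
midpoint 1.25: g = -0.1875 < 0 → [1, 1.25]
midpoint 1.125: g = 0.953125 > 0 → [1.125, 1.25]
midpoint 1.1875: g = 0.3945 > 0 → [1.1875, 1.25]
midpoint 1.21875: g = 0.1064 > 0 → [1.21875, 1.25]

[1.21875, 1.25]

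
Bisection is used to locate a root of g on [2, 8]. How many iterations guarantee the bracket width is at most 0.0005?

14

Width after n steps is 6/2^n. Need 2^n ≥ 6/0.0005 = 12000.
2^13 = 8192 < 12000 ≤ 2^14 = 16384, so n = 14.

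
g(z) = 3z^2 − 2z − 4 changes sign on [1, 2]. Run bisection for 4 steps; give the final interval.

[1.5, 1.5625]

z = 1.5 gives g = -0.25, negative; keep [1.5, 2]
z = 1.75 gives g = 1.6875, positive; keep [1.5, 1.75]
z = 1.625 gives g = 0.671875, positive; keep [1.5, 1.625]
z = 1.5625 gives g = 0.1992, positive; keep [1.5, 1.5625]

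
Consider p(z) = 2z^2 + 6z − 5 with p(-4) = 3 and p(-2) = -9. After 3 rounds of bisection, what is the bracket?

midpoint -3: p = -5 < 0 → [-4, -3]
midpoint -3.5: p = -1.5 < 0 → [-4, -3.5]
midpoint -3.75: p = 0.625 > 0 → [-3.75, -3.5]

[-3.75, -3.5]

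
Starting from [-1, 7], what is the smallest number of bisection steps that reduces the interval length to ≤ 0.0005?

Width after n steps is 8/2^n. Need 2^n ≥ 8/0.0005 = 16000.
2^13 = 8192 < 16000 ≤ 2^14 = 16384, so n = 14.

14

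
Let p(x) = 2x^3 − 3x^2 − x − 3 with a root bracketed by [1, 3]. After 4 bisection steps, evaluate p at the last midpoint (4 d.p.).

0.5195

p(2) = -1 < 0, so the root lies in [2, 3]
p(2.5) = 7 > 0, so the root lies in [2, 2.5]
p(2.25) = 2.34375 > 0, so the root lies in [2, 2.25]
p(2.125) = 0.5195 > 0, so the root lies in [2, 2.125]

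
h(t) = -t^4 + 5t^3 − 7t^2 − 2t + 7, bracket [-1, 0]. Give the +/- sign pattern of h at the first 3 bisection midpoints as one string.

++-

t = -0.5 gives h = 5.5625, positive; keep [-1, -0.5]
t = -0.75 gives h = 2.136719, positive; keep [-1, -0.75]
t = -0.875 gives h = -0.545166, negative; keep [-0.875, -0.75]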